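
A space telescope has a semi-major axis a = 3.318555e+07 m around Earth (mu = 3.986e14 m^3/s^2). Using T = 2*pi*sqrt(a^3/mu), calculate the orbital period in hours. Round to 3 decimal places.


Step 1: a^3 / mu = 3.654661e+22 / 3.986e14 = 9.168742e+07
Step 2: sqrt(9.168742e+07) = 9575.355 s
Step 3: T = 2*pi * 9575.355 = 60163.73 s
Step 4: T in hours = 60163.73 / 3600 = 16.712 hours

16.712


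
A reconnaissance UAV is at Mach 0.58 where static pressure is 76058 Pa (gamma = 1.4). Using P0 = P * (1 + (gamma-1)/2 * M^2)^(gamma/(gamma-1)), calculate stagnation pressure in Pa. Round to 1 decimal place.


Step 1: (gamma-1)/2 * M^2 = 0.2 * 0.3364 = 0.06728
Step 2: 1 + 0.06728 = 1.06728
Step 3: Exponent gamma/(gamma-1) = 3.5
Step 4: P0 = 76058 * 1.06728^3.5 = 95525.5 Pa

95525.5


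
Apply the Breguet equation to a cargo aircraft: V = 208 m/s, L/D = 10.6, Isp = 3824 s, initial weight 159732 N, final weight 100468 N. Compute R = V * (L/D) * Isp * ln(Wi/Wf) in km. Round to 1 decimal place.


Step 1: Coefficient = V * (L/D) * Isp = 208 * 10.6 * 3824 = 8431155.2 m
Step 2: Wi/Wf = 159732 / 100468 = 1.589879
Step 3: ln(1.589879) = 0.463658
Step 4: R = 8431155.2 * 0.463658 = 3909173.8 m = 3909.2 km

3909.2


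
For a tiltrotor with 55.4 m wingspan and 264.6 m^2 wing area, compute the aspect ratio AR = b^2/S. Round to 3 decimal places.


Step 1: b^2 = 55.4^2 = 3069.16
Step 2: AR = 3069.16 / 264.6 = 11.599

11.599


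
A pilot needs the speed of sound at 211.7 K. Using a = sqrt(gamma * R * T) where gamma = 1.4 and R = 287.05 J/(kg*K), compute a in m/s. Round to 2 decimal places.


Step 1: gamma * R * T = 1.4 * 287.05 * 211.7 = 85075.879
Step 2: a = sqrt(85075.879) = 291.68 m/s

291.68


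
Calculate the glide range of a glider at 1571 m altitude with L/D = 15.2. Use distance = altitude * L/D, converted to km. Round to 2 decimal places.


Step 1: Glide distance = altitude * L/D = 1571 * 15.2 = 23879.2 m
Step 2: Convert to km: 23879.2 / 1000 = 23.88 km

23.88


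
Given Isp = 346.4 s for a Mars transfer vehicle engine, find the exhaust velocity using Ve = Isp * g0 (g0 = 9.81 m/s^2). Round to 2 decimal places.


Step 1: Ve = Isp * g0 = 346.4 * 9.81
Step 2: Ve = 3398.18 m/s

3398.18


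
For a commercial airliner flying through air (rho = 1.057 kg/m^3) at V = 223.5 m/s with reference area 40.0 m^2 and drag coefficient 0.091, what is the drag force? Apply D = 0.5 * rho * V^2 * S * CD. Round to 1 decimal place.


Step 1: Dynamic pressure q = 0.5 * 1.057 * 223.5^2 = 26399.7641 Pa
Step 2: Drag D = q * S * CD = 26399.7641 * 40.0 * 0.091
Step 3: D = 96095.1 N

96095.1


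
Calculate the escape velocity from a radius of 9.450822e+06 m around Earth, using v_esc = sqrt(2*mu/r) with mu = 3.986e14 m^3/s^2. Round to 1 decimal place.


Step 1: 2*mu/r = 2 * 3.986e14 / 9.450822e+06 = 84352451.0355
Step 2: v_esc = sqrt(84352451.0355) = 9184.4 m/s

9184.4


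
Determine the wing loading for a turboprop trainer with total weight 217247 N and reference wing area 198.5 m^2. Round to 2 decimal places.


Step 1: Wing loading = W / S = 217247 / 198.5
Step 2: Wing loading = 1094.44 N/m^2

1094.44


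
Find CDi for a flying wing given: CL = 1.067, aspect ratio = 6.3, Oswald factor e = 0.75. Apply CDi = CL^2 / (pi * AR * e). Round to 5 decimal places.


Step 1: CL^2 = 1.067^2 = 1.138489
Step 2: pi * AR * e = 3.14159 * 6.3 * 0.75 = 14.844025
Step 3: CDi = 1.138489 / 14.844025 = 0.07670

0.07670


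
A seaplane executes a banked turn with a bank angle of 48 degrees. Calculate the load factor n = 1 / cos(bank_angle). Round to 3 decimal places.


Step 1: Convert 48 degrees to radians = 0.837758
Step 2: cos(48 deg) = 0.669131
Step 3: n = 1 / 0.669131 = 1.494

1.494


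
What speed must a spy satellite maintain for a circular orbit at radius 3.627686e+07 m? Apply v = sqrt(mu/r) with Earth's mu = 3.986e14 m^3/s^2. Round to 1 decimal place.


Step 1: mu / r = 3.986e14 / 3.627686e+07 = 10987720.5469
Step 2: v = sqrt(10987720.5469) = 3314.8 m/s

3314.8


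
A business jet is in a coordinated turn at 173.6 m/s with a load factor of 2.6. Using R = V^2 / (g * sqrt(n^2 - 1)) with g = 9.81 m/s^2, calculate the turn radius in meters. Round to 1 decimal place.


Step 1: V^2 = 173.6^2 = 30136.96
Step 2: n^2 - 1 = 2.6^2 - 1 = 5.76
Step 3: sqrt(5.76) = 2.4
Step 4: R = 30136.96 / (9.81 * 2.4) = 1280.0 m

1280.0


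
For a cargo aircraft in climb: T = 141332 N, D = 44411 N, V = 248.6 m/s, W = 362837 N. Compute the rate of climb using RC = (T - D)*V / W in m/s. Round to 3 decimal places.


Step 1: Excess thrust = T - D = 141332 - 44411 = 96921 N
Step 2: Excess power = 96921 * 248.6 = 24094560.6 W
Step 3: RC = 24094560.6 / 362837 = 66.406 m/s

66.406


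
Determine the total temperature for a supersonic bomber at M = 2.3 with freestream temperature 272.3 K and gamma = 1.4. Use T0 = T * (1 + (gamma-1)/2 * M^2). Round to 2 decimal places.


Step 1: (gamma-1)/2 = 0.2
Step 2: M^2 = 5.29
Step 3: 1 + 0.2 * 5.29 = 2.058
Step 4: T0 = 272.3 * 2.058 = 560.39 K

560.39


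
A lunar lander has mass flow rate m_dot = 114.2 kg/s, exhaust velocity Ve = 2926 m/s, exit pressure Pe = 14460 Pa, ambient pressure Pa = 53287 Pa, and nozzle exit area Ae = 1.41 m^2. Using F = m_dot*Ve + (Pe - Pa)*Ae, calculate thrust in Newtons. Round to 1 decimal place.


Step 1: Momentum thrust = m_dot * Ve = 114.2 * 2926 = 334149.2 N
Step 2: Pressure thrust = (Pe - Pa) * Ae = (14460 - 53287) * 1.41 = -54746.07 N
Step 3: Total thrust F = 334149.2 + -54746.07 = 279403.1 N

279403.1


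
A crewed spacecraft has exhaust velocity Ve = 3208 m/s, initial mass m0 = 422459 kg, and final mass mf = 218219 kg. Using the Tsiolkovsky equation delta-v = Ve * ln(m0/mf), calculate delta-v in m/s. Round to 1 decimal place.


Step 1: Mass ratio m0/mf = 422459 / 218219 = 1.935941
Step 2: ln(1.935941) = 0.660593
Step 3: delta-v = 3208 * 0.660593 = 2119.2 m/s

2119.2


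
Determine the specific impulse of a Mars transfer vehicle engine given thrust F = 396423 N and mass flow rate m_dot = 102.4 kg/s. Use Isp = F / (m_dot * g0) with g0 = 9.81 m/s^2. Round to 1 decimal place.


Step 1: m_dot * g0 = 102.4 * 9.81 = 1004.54
Step 2: Isp = 396423 / 1004.54 = 394.6 s

394.6


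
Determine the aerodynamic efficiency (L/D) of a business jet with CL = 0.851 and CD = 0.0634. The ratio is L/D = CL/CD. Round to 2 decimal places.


Step 1: L/D = CL / CD = 0.851 / 0.0634
Step 2: L/D = 13.42

13.42


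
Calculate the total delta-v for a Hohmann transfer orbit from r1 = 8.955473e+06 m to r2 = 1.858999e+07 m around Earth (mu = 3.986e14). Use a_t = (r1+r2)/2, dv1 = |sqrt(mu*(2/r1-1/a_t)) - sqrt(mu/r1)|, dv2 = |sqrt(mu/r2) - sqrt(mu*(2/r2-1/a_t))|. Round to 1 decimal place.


Step 1: Transfer semi-major axis a_t = (8.955473e+06 + 1.858999e+07) / 2 = 1.377273e+07 m
Step 2: v1 (circular at r1) = sqrt(mu/r1) = 6671.51 m/s
Step 3: v_t1 = sqrt(mu*(2/r1 - 1/a_t)) = 7750.93 m/s
Step 4: dv1 = |7750.93 - 6671.51| = 1079.42 m/s
Step 5: v2 (circular at r2) = 4630.51 m/s, v_t2 = 3733.91 m/s
Step 6: dv2 = |4630.51 - 3733.91| = 896.61 m/s
Step 7: Total delta-v = 1079.42 + 896.61 = 1976.0 m/s

1976.0


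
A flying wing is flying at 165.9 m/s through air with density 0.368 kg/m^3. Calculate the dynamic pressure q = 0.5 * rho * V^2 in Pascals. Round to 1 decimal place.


Step 1: V^2 = 165.9^2 = 27522.81
Step 2: q = 0.5 * 0.368 * 27522.81
Step 3: q = 5064.2 Pa

5064.2


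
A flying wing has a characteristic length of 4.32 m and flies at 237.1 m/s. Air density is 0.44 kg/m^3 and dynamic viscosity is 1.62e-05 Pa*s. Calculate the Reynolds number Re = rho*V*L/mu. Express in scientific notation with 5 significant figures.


Step 1: Numerator = rho * V * L = 0.44 * 237.1 * 4.32 = 450.67968
Step 2: Re = 450.67968 / 1.62e-05
Step 3: Re = 2.7820e+07

2.7820e+07


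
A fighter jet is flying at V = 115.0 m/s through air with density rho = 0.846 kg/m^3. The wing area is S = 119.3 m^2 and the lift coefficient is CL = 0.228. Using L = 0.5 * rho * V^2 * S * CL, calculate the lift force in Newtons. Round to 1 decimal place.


Step 1: Calculate dynamic pressure q = 0.5 * 0.846 * 115.0^2 = 0.5 * 0.846 * 13225.0 = 5594.175 Pa
Step 2: Multiply by wing area and lift coefficient: L = 5594.175 * 119.3 * 0.228
Step 3: L = 667385.0775 * 0.228 = 152163.8 N

152163.8


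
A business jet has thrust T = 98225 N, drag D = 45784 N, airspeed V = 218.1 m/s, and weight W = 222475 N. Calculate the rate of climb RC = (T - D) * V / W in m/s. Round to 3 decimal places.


Step 1: Excess thrust = T - D = 98225 - 45784 = 52441 N
Step 2: Excess power = 52441 * 218.1 = 11437382.1 W
Step 3: RC = 11437382.1 / 222475 = 51.410 m/s

51.410


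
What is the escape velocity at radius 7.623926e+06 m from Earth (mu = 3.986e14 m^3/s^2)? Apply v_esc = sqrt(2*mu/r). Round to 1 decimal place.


Step 1: 2*mu/r = 2 * 3.986e14 / 7.623926e+06 = 104565547.9867
Step 2: v_esc = sqrt(104565547.9867) = 10225.7 m/s

10225.7


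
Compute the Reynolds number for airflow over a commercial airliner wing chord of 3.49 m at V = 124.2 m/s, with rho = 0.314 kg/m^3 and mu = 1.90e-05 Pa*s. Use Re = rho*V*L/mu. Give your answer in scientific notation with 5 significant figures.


Step 1: Numerator = rho * V * L = 0.314 * 124.2 * 3.49 = 136.105812
Step 2: Re = 136.105812 / 1.90e-05
Step 3: Re = 7.1635e+06

7.1635e+06


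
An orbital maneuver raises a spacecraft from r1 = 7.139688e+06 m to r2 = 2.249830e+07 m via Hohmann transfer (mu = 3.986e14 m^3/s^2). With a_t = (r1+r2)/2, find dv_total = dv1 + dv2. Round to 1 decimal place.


Step 1: Transfer semi-major axis a_t = (7.139688e+06 + 2.249830e+07) / 2 = 1.481899e+07 m
Step 2: v1 (circular at r1) = sqrt(mu/r1) = 7471.87 m/s
Step 3: v_t1 = sqrt(mu*(2/r1 - 1/a_t)) = 9206.5 m/s
Step 4: dv1 = |9206.5 - 7471.87| = 1734.63 m/s
Step 5: v2 (circular at r2) = 4209.14 m/s, v_t2 = 2921.62 m/s
Step 6: dv2 = |4209.14 - 2921.62| = 1287.52 m/s
Step 7: Total delta-v = 1734.63 + 1287.52 = 3022.2 m/s

3022.2


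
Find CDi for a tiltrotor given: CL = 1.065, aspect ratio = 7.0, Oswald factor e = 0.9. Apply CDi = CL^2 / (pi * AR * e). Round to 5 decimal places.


Step 1: CL^2 = 1.065^2 = 1.134225
Step 2: pi * AR * e = 3.14159 * 7.0 * 0.9 = 19.792034
Step 3: CDi = 1.134225 / 19.792034 = 0.05731

0.05731


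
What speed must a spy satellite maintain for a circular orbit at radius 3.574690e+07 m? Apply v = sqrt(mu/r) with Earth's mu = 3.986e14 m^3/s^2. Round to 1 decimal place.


Step 1: mu / r = 3.986e14 / 3.574690e+07 = 11150617.2563
Step 2: v = sqrt(11150617.2563) = 3339.3 m/s

3339.3


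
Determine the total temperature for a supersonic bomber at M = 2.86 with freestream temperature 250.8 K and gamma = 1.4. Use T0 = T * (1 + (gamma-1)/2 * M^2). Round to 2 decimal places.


Step 1: (gamma-1)/2 = 0.2
Step 2: M^2 = 8.1796
Step 3: 1 + 0.2 * 8.1796 = 2.63592
Step 4: T0 = 250.8 * 2.63592 = 661.09 K

661.09


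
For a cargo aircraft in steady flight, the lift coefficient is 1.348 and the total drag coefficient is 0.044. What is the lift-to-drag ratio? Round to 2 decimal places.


Step 1: L/D = CL / CD = 1.348 / 0.044
Step 2: L/D = 30.64

30.64


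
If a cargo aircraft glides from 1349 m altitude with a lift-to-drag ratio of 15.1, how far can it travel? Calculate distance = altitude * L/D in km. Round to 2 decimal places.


Step 1: Glide distance = altitude * L/D = 1349 * 15.1 = 20369.9 m
Step 2: Convert to km: 20369.9 / 1000 = 20.37 km

20.37


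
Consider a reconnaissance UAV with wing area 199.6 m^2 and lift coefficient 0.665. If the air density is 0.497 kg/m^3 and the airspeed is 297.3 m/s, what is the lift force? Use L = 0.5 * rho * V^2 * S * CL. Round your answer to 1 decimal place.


Step 1: Calculate dynamic pressure q = 0.5 * 0.497 * 297.3^2 = 0.5 * 0.497 * 88387.29 = 21964.2416 Pa
Step 2: Multiply by wing area and lift coefficient: L = 21964.2416 * 199.6 * 0.665
Step 3: L = 4384062.6164 * 0.665 = 2915401.6 N

2915401.6


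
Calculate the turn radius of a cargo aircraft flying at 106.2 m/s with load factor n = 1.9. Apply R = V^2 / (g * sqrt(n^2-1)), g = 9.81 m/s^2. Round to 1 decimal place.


Step 1: V^2 = 106.2^2 = 11278.44
Step 2: n^2 - 1 = 1.9^2 - 1 = 2.61
Step 3: sqrt(2.61) = 1.615549
Step 4: R = 11278.44 / (9.81 * 1.615549) = 711.6 m

711.6


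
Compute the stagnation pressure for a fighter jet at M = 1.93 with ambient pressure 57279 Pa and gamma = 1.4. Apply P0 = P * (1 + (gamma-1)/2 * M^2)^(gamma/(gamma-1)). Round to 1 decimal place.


Step 1: (gamma-1)/2 * M^2 = 0.2 * 3.7249 = 0.74498
Step 2: 1 + 0.74498 = 1.74498
Step 3: Exponent gamma/(gamma-1) = 3.5
Step 4: P0 = 57279 * 1.74498^3.5 = 402033.3 Pa

402033.3


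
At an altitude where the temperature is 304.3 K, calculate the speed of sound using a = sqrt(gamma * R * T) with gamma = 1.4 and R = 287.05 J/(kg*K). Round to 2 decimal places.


Step 1: gamma * R * T = 1.4 * 287.05 * 304.3 = 122289.041
Step 2: a = sqrt(122289.041) = 349.70 m/s

349.70


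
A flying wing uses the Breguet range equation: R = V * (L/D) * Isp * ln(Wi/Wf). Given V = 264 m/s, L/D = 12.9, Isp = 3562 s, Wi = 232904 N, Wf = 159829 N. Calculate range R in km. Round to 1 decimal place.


Step 1: Coefficient = V * (L/D) * Isp = 264 * 12.9 * 3562 = 12130747.2 m
Step 2: Wi/Wf = 232904 / 159829 = 1.457207
Step 3: ln(1.457207) = 0.376522
Step 4: R = 12130747.2 * 0.376522 = 4567491.5 m = 4567.5 km

4567.5


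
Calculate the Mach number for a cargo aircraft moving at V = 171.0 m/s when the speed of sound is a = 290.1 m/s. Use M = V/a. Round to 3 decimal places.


Step 1: M = V / a = 171.0 / 290.1
Step 2: M = 0.589

0.589


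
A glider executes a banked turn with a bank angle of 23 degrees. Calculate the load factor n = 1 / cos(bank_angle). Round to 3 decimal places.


Step 1: Convert 23 degrees to radians = 0.401426
Step 2: cos(23 deg) = 0.920505
Step 3: n = 1 / 0.920505 = 1.086

1.086


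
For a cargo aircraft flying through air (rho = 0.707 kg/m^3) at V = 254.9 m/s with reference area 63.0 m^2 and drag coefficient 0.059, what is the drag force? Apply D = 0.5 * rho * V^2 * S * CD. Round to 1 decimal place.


Step 1: Dynamic pressure q = 0.5 * 0.707 * 254.9^2 = 22968.3125 Pa
Step 2: Drag D = q * S * CD = 22968.3125 * 63.0 * 0.059
Step 3: D = 85373.2 N

85373.2


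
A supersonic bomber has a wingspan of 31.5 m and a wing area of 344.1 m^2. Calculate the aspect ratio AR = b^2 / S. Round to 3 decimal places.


Step 1: b^2 = 31.5^2 = 992.25
Step 2: AR = 992.25 / 344.1 = 2.884

2.884


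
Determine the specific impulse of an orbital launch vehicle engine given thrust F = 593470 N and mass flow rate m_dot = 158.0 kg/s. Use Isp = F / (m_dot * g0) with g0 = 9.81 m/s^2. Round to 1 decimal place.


Step 1: m_dot * g0 = 158.0 * 9.81 = 1549.98
Step 2: Isp = 593470 / 1549.98 = 382.9 s

382.9


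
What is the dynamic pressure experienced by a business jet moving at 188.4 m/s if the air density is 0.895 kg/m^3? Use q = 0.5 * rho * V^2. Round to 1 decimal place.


Step 1: V^2 = 188.4^2 = 35494.56
Step 2: q = 0.5 * 0.895 * 35494.56
Step 3: q = 15883.8 Pa

15883.8


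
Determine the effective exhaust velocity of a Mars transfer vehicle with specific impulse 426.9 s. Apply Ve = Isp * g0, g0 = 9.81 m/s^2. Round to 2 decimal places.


Step 1: Ve = Isp * g0 = 426.9 * 9.81
Step 2: Ve = 4187.89 m/s

4187.89


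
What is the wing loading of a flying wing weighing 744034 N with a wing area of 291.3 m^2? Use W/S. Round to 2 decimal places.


Step 1: Wing loading = W / S = 744034 / 291.3
Step 2: Wing loading = 2554.18 N/m^2

2554.18


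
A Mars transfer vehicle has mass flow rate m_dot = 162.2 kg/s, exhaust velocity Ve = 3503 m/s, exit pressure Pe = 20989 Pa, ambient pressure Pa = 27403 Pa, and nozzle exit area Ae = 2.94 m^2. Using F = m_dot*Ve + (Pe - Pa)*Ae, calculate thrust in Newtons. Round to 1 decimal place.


Step 1: Momentum thrust = m_dot * Ve = 162.2 * 3503 = 568186.6 N
Step 2: Pressure thrust = (Pe - Pa) * Ae = (20989 - 27403) * 2.94 = -18857.16 N
Step 3: Total thrust F = 568186.6 + -18857.16 = 549329.4 N

549329.4


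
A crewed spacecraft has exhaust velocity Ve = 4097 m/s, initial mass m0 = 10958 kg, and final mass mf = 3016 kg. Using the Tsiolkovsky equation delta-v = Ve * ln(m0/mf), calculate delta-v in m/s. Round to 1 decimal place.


Step 1: Mass ratio m0/mf = 10958 / 3016 = 3.633289
Step 2: ln(3.633289) = 1.290138
Step 3: delta-v = 4097 * 1.290138 = 5285.7 m/s

5285.7


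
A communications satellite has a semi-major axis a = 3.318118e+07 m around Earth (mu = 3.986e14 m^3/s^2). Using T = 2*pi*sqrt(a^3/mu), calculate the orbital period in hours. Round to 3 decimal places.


Step 1: a^3 / mu = 3.653217e+22 / 3.986e14 = 9.165121e+07
Step 2: sqrt(9.165121e+07) = 9573.4636 s
Step 3: T = 2*pi * 9573.4636 = 60151.85 s
Step 4: T in hours = 60151.85 / 3600 = 16.709 hours

16.709


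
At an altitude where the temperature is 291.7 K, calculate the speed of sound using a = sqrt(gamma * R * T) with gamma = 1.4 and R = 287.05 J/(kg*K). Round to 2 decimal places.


Step 1: gamma * R * T = 1.4 * 287.05 * 291.7 = 117225.479
Step 2: a = sqrt(117225.479) = 342.38 m/s

342.38


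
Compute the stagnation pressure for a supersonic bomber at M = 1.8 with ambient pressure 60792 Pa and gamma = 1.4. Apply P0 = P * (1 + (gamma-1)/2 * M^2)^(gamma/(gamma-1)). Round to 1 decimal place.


Step 1: (gamma-1)/2 * M^2 = 0.2 * 3.24 = 0.648
Step 2: 1 + 0.648 = 1.648
Step 3: Exponent gamma/(gamma-1) = 3.5
Step 4: P0 = 60792 * 1.648^3.5 = 349298.4 Pa

349298.4


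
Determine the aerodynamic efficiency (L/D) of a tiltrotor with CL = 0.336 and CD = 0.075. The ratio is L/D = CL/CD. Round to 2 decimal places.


Step 1: L/D = CL / CD = 0.336 / 0.075
Step 2: L/D = 4.48

4.48


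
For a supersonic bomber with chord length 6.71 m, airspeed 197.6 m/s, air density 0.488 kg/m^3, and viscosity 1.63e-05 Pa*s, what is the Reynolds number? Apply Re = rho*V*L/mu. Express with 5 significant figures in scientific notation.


Step 1: Numerator = rho * V * L = 0.488 * 197.6 * 6.71 = 647.037248
Step 2: Re = 647.037248 / 1.63e-05
Step 3: Re = 3.9696e+07

3.9696e+07


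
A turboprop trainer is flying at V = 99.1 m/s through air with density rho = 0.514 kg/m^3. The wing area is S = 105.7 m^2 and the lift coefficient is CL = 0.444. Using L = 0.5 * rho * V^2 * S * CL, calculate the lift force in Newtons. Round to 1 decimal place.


Step 1: Calculate dynamic pressure q = 0.5 * 0.514 * 99.1^2 = 0.5 * 0.514 * 9820.81 = 2523.9482 Pa
Step 2: Multiply by wing area and lift coefficient: L = 2523.9482 * 105.7 * 0.444
Step 3: L = 266781.3216 * 0.444 = 118450.9 N

118450.9


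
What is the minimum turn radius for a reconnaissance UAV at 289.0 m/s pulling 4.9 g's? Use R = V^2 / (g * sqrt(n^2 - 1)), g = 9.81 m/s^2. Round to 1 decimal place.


Step 1: V^2 = 289.0^2 = 83521.0
Step 2: n^2 - 1 = 4.9^2 - 1 = 23.01
Step 3: sqrt(23.01) = 4.796874
Step 4: R = 83521.0 / (9.81 * 4.796874) = 1774.9 m

1774.9


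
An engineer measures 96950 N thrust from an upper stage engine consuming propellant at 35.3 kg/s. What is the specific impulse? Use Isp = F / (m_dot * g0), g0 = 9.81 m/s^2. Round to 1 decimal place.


Step 1: m_dot * g0 = 35.3 * 9.81 = 346.29
Step 2: Isp = 96950 / 346.29 = 280.0 s

280.0


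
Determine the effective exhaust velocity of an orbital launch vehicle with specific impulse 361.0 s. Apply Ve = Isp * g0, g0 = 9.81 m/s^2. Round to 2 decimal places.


Step 1: Ve = Isp * g0 = 361.0 * 9.81
Step 2: Ve = 3541.41 m/s

3541.41


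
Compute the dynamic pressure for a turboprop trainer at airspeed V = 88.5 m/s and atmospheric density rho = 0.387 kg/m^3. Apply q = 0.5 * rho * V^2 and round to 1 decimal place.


Step 1: V^2 = 88.5^2 = 7832.25
Step 2: q = 0.5 * 0.387 * 7832.25
Step 3: q = 1515.5 Pa

1515.5


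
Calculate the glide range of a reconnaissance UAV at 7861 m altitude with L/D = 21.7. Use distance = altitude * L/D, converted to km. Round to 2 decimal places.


Step 1: Glide distance = altitude * L/D = 7861 * 21.7 = 170583.7 m
Step 2: Convert to km: 170583.7 / 1000 = 170.58 km

170.58


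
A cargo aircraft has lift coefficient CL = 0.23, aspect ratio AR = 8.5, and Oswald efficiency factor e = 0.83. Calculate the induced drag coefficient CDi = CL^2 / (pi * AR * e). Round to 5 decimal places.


Step 1: CL^2 = 0.23^2 = 0.0529
Step 2: pi * AR * e = 3.14159 * 8.5 * 0.83 = 22.163936
Step 3: CDi = 0.0529 / 22.163936 = 0.00239

0.00239


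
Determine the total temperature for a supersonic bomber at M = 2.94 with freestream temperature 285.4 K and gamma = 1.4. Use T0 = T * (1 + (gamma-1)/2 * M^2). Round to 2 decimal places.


Step 1: (gamma-1)/2 = 0.2
Step 2: M^2 = 8.6436
Step 3: 1 + 0.2 * 8.6436 = 2.72872
Step 4: T0 = 285.4 * 2.72872 = 778.78 K

778.78


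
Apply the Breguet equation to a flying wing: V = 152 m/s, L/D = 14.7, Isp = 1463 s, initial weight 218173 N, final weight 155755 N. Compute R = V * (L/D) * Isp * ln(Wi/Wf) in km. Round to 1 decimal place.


Step 1: Coefficient = V * (L/D) * Isp = 152 * 14.7 * 1463 = 3268927.2 m
Step 2: Wi/Wf = 218173 / 155755 = 1.400745
Step 3: ln(1.400745) = 0.337004
Step 4: R = 3268927.2 * 0.337004 = 1101641.8 m = 1101.6 km

1101.6


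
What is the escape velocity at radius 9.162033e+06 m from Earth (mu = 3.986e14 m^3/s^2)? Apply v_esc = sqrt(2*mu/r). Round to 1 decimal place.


Step 1: 2*mu/r = 2 * 3.986e14 / 9.162033e+06 = 87011256.1262
Step 2: v_esc = sqrt(87011256.1262) = 9328.0 m/s

9328.0


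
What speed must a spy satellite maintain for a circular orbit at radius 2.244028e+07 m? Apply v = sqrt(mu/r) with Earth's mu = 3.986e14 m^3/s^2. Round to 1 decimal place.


Step 1: mu / r = 3.986e14 / 2.244028e+07 = 17762701.7132
Step 2: v = sqrt(17762701.7132) = 4214.6 m/s

4214.6


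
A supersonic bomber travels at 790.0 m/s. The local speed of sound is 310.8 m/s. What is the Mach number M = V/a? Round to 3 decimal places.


Step 1: M = V / a = 790.0 / 310.8
Step 2: M = 2.542

2.542


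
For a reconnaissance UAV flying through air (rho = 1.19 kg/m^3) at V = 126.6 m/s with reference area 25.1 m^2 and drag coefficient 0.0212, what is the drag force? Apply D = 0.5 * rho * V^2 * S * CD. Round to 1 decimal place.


Step 1: Dynamic pressure q = 0.5 * 1.19 * 126.6^2 = 9536.3982 Pa
Step 2: Drag D = q * S * CD = 9536.3982 * 25.1 * 0.0212
Step 3: D = 5074.5 N

5074.5


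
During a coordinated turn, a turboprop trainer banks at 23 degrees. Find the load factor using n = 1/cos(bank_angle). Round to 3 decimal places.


Step 1: Convert 23 degrees to radians = 0.401426
Step 2: cos(23 deg) = 0.920505
Step 3: n = 1 / 0.920505 = 1.086

1.086


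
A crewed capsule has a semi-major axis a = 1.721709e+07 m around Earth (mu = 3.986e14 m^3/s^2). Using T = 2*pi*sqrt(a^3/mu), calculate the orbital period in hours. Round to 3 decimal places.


Step 1: a^3 / mu = 5.103631e+21 / 3.986e14 = 1.280389e+07
Step 2: sqrt(1.280389e+07) = 3578.2525 s
Step 3: T = 2*pi * 3578.2525 = 22482.82 s
Step 4: T in hours = 22482.82 / 3600 = 6.245 hours

6.245


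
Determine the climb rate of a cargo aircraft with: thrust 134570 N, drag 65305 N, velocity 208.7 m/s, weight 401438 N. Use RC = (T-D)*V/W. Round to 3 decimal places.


Step 1: Excess thrust = T - D = 134570 - 65305 = 69265 N
Step 2: Excess power = 69265 * 208.7 = 14455605.5 W
Step 3: RC = 14455605.5 / 401438 = 36.010 m/s

36.010


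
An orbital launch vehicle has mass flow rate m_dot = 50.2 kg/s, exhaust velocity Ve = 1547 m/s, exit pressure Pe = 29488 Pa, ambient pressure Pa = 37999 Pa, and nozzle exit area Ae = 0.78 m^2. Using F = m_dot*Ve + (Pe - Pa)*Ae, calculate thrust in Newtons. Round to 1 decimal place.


Step 1: Momentum thrust = m_dot * Ve = 50.2 * 1547 = 77659.4 N
Step 2: Pressure thrust = (Pe - Pa) * Ae = (29488 - 37999) * 0.78 = -6638.58 N
Step 3: Total thrust F = 77659.4 + -6638.58 = 71020.8 N

71020.8


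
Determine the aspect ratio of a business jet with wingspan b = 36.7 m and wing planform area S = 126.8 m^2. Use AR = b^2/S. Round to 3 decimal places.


Step 1: b^2 = 36.7^2 = 1346.89
Step 2: AR = 1346.89 / 126.8 = 10.622

10.622


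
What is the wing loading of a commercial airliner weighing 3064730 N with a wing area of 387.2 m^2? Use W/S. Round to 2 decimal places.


Step 1: Wing loading = W / S = 3064730 / 387.2
Step 2: Wing loading = 7915.11 N/m^2

7915.11


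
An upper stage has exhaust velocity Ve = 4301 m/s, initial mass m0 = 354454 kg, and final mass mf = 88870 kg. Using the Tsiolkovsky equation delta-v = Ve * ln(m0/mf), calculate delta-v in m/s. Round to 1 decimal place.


Step 1: Mass ratio m0/mf = 354454 / 88870 = 3.988455
Step 2: ln(3.988455) = 1.383404
Step 3: delta-v = 4301 * 1.383404 = 5950.0 m/s

5950.0


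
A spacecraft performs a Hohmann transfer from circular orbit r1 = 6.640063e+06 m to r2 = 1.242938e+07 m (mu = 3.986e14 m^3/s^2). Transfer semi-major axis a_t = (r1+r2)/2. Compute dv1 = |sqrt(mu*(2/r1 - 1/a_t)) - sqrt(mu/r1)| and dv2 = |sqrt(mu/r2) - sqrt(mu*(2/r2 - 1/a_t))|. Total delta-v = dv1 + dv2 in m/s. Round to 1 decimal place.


Step 1: Transfer semi-major axis a_t = (6.640063e+06 + 1.242938e+07) / 2 = 9.534722e+06 m
Step 2: v1 (circular at r1) = sqrt(mu/r1) = 7747.87 m/s
Step 3: v_t1 = sqrt(mu*(2/r1 - 1/a_t)) = 8846.13 m/s
Step 4: dv1 = |8846.13 - 7747.87| = 1098.26 m/s
Step 5: v2 (circular at r2) = 5662.97 m/s, v_t2 = 4725.81 m/s
Step 6: dv2 = |5662.97 - 4725.81| = 937.16 m/s
Step 7: Total delta-v = 1098.26 + 937.16 = 2035.4 m/s

2035.4


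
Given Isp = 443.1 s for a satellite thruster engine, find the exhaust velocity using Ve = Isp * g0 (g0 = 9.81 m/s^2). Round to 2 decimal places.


Step 1: Ve = Isp * g0 = 443.1 * 9.81
Step 2: Ve = 4346.81 m/s

4346.81


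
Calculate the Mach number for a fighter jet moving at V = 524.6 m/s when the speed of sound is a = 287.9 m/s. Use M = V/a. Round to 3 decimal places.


Step 1: M = V / a = 524.6 / 287.9
Step 2: M = 1.822

1.822


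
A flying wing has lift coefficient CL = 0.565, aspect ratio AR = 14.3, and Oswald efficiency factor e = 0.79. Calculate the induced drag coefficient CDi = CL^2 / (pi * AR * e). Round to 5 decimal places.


Step 1: CL^2 = 0.565^2 = 0.319225
Step 2: pi * AR * e = 3.14159 * 14.3 * 0.79 = 35.490572
Step 3: CDi = 0.319225 / 35.490572 = 0.00899

0.00899


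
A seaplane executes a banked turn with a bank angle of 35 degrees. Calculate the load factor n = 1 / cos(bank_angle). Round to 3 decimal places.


Step 1: Convert 35 degrees to radians = 0.610865
Step 2: cos(35 deg) = 0.819152
Step 3: n = 1 / 0.819152 = 1.221

1.221


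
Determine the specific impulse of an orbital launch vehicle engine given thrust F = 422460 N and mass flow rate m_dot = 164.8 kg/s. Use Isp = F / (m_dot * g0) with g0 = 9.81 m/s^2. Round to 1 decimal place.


Step 1: m_dot * g0 = 164.8 * 9.81 = 1616.69
Step 2: Isp = 422460 / 1616.69 = 261.3 s

261.3


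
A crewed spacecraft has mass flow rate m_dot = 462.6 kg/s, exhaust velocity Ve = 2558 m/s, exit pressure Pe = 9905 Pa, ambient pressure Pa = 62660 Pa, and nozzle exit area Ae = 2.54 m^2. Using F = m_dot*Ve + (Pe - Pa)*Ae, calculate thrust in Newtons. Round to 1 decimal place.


Step 1: Momentum thrust = m_dot * Ve = 462.6 * 2558 = 1183330.8 N
Step 2: Pressure thrust = (Pe - Pa) * Ae = (9905 - 62660) * 2.54 = -133997.70 N
Step 3: Total thrust F = 1183330.8 + -133997.70 = 1049333.1 N

1049333.1


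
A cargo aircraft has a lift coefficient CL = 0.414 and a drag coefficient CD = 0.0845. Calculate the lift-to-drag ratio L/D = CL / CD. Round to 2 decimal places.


Step 1: L/D = CL / CD = 0.414 / 0.0845
Step 2: L/D = 4.90

4.90


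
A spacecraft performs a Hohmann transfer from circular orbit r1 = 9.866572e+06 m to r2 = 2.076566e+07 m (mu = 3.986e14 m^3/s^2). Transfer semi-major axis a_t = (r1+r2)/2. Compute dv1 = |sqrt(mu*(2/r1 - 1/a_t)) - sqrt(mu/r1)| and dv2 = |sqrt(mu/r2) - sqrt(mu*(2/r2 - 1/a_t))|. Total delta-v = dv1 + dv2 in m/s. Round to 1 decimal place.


Step 1: Transfer semi-major axis a_t = (9.866572e+06 + 2.076566e+07) / 2 = 1.531612e+07 m
Step 2: v1 (circular at r1) = sqrt(mu/r1) = 6356.02 m/s
Step 3: v_t1 = sqrt(mu*(2/r1 - 1/a_t)) = 7400.89 m/s
Step 4: dv1 = |7400.89 - 6356.02| = 1044.87 m/s
Step 5: v2 (circular at r2) = 4381.23 m/s, v_t2 = 3516.45 m/s
Step 6: dv2 = |4381.23 - 3516.45| = 864.78 m/s
Step 7: Total delta-v = 1044.87 + 864.78 = 1909.6 m/s

1909.6


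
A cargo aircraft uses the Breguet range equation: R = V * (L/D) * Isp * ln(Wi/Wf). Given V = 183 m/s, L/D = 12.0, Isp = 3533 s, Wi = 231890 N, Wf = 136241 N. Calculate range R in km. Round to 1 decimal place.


Step 1: Coefficient = V * (L/D) * Isp = 183 * 12.0 * 3533 = 7758468.0 m
Step 2: Wi/Wf = 231890 / 136241 = 1.702057
Step 3: ln(1.702057) = 0.531838
Step 4: R = 7758468.0 * 0.531838 = 4126246.1 m = 4126.2 km

4126.2


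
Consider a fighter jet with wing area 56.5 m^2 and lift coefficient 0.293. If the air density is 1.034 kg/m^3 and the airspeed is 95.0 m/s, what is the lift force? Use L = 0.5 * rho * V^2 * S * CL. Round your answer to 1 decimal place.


Step 1: Calculate dynamic pressure q = 0.5 * 1.034 * 95.0^2 = 0.5 * 1.034 * 9025.0 = 4665.925 Pa
Step 2: Multiply by wing area and lift coefficient: L = 4665.925 * 56.5 * 0.293
Step 3: L = 263624.7625 * 0.293 = 77242.1 N

77242.1


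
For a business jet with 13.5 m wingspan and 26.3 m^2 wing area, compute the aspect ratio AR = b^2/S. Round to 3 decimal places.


Step 1: b^2 = 13.5^2 = 182.25
Step 2: AR = 182.25 / 26.3 = 6.930

6.930


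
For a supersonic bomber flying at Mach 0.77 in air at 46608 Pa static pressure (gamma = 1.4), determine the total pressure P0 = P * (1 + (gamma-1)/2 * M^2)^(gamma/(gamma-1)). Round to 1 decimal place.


Step 1: (gamma-1)/2 * M^2 = 0.2 * 0.5929 = 0.11858
Step 2: 1 + 0.11858 = 1.11858
Step 3: Exponent gamma/(gamma-1) = 3.5
Step 4: P0 = 46608 * 1.11858^3.5 = 68991.4 Pa

68991.4


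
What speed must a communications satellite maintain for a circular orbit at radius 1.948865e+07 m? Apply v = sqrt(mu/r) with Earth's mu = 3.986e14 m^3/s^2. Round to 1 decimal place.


Step 1: mu / r = 3.986e14 / 1.948865e+07 = 20452930.2953
Step 2: v = sqrt(20452930.2953) = 4522.5 m/s

4522.5


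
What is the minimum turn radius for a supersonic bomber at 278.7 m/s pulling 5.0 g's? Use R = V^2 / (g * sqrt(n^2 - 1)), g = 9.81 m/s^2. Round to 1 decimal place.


Step 1: V^2 = 278.7^2 = 77673.69
Step 2: n^2 - 1 = 5.0^2 - 1 = 24.0
Step 3: sqrt(24.0) = 4.898979
Step 4: R = 77673.69 / (9.81 * 4.898979) = 1616.2 m

1616.2


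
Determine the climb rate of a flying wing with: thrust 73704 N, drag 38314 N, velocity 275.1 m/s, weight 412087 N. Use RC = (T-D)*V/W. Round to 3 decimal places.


Step 1: Excess thrust = T - D = 73704 - 38314 = 35390 N
Step 2: Excess power = 35390 * 275.1 = 9735789.0 W
Step 3: RC = 9735789.0 / 412087 = 23.626 m/s

23.626


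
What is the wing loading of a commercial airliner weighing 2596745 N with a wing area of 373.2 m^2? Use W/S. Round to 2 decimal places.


Step 1: Wing loading = W / S = 2596745 / 373.2
Step 2: Wing loading = 6958.05 N/m^2

6958.05


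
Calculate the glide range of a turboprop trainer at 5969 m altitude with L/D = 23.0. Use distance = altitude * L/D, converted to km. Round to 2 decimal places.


Step 1: Glide distance = altitude * L/D = 5969 * 23.0 = 137287.0 m
Step 2: Convert to km: 137287.0 / 1000 = 137.29 km

137.29


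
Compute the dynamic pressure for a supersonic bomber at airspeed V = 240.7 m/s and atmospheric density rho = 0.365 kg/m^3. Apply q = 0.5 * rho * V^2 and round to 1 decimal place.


Step 1: V^2 = 240.7^2 = 57936.49
Step 2: q = 0.5 * 0.365 * 57936.49
Step 3: q = 10573.4 Pa

10573.4


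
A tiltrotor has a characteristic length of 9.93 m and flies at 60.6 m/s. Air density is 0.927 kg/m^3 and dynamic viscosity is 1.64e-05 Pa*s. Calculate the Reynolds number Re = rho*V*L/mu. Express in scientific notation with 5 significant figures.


Step 1: Numerator = rho * V * L = 0.927 * 60.6 * 9.93 = 557.829666
Step 2: Re = 557.829666 / 1.64e-05
Step 3: Re = 3.4014e+07

3.4014e+07


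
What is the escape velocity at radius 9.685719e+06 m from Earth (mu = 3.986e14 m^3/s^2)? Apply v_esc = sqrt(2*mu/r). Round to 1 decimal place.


Step 1: 2*mu/r = 2 * 3.986e14 / 9.685719e+06 = 82306744.6
Step 2: v_esc = sqrt(82306744.6) = 9072.3 m/s

9072.3


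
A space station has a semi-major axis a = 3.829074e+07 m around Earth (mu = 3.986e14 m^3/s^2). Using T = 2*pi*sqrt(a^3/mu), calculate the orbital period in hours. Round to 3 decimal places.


Step 1: a^3 / mu = 5.614115e+22 / 3.986e14 = 1.408458e+08
Step 2: sqrt(1.408458e+08) = 11867.8485 s
Step 3: T = 2*pi * 11867.8485 = 74567.89 s
Step 4: T in hours = 74567.89 / 3600 = 20.713 hours

20.713


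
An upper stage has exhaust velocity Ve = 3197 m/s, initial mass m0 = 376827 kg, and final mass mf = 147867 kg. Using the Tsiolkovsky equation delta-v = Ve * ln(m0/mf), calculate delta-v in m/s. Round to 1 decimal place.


Step 1: Mass ratio m0/mf = 376827 / 147867 = 2.548419
Step 2: ln(2.548419) = 0.935473
Step 3: delta-v = 3197 * 0.935473 = 2990.7 m/s

2990.7


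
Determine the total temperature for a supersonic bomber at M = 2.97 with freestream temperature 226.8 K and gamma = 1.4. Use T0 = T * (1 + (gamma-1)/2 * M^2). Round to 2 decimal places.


Step 1: (gamma-1)/2 = 0.2
Step 2: M^2 = 8.8209
Step 3: 1 + 0.2 * 8.8209 = 2.76418
Step 4: T0 = 226.8 * 2.76418 = 626.92 K

626.92


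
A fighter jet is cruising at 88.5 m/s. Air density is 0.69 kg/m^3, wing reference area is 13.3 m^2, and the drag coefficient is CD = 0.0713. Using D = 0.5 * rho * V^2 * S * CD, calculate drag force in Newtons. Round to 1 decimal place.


Step 1: Dynamic pressure q = 0.5 * 0.69 * 88.5^2 = 2702.1262 Pa
Step 2: Drag D = q * S * CD = 2702.1262 * 13.3 * 0.0713
Step 3: D = 2562.4 N

2562.4


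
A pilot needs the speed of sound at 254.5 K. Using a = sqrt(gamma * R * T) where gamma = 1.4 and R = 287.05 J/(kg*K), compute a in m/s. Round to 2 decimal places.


Step 1: gamma * R * T = 1.4 * 287.05 * 254.5 = 102275.915
Step 2: a = sqrt(102275.915) = 319.81 m/s

319.81


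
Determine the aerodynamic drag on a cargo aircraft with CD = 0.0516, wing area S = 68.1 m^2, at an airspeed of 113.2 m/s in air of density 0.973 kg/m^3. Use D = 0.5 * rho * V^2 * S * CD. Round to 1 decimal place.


Step 1: Dynamic pressure q = 0.5 * 0.973 * 113.2^2 = 6234.1278 Pa
Step 2: Drag D = q * S * CD = 6234.1278 * 68.1 * 0.0516
Step 3: D = 21906.5 N

21906.5


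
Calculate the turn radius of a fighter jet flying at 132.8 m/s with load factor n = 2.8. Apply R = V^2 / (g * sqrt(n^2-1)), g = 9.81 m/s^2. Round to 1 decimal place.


Step 1: V^2 = 132.8^2 = 17635.84
Step 2: n^2 - 1 = 2.8^2 - 1 = 6.84
Step 3: sqrt(6.84) = 2.615339
Step 4: R = 17635.84 / (9.81 * 2.615339) = 687.4 m

687.4


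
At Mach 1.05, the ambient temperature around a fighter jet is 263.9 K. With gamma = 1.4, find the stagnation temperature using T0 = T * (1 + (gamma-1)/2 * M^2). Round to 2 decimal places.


Step 1: (gamma-1)/2 = 0.2
Step 2: M^2 = 1.1025
Step 3: 1 + 0.2 * 1.1025 = 1.2205
Step 4: T0 = 263.9 * 1.2205 = 322.09 K

322.09


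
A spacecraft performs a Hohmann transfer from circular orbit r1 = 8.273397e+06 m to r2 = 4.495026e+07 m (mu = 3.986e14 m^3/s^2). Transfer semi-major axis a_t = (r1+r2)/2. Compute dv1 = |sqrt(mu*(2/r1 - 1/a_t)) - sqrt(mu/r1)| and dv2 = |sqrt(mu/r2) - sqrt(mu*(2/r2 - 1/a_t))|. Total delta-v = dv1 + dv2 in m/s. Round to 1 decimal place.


Step 1: Transfer semi-major axis a_t = (8.273397e+06 + 4.495026e+07) / 2 = 2.661183e+07 m
Step 2: v1 (circular at r1) = sqrt(mu/r1) = 6941.07 m/s
Step 3: v_t1 = sqrt(mu*(2/r1 - 1/a_t)) = 9021.02 m/s
Step 4: dv1 = |9021.02 - 6941.07| = 2079.94 m/s
Step 5: v2 (circular at r2) = 2977.85 m/s, v_t2 = 1660.38 m/s
Step 6: dv2 = |2977.85 - 1660.38| = 1317.47 m/s
Step 7: Total delta-v = 2079.94 + 1317.47 = 3397.4 m/s

3397.4


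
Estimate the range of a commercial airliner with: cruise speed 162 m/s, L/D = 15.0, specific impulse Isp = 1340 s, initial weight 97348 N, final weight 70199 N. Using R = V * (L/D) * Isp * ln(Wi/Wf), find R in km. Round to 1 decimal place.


Step 1: Coefficient = V * (L/D) * Isp = 162 * 15.0 * 1340 = 3256200.0 m
Step 2: Wi/Wf = 97348 / 70199 = 1.386743
Step 3: ln(1.386743) = 0.326958
Step 4: R = 3256200.0 * 0.326958 = 1064641.0 m = 1064.6 km

1064.6


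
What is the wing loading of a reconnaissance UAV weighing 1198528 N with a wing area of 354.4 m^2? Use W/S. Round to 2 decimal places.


Step 1: Wing loading = W / S = 1198528 / 354.4
Step 2: Wing loading = 3381.85 N/m^2

3381.85


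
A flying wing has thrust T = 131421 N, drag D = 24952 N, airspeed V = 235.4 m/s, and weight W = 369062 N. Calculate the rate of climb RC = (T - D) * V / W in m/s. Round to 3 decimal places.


Step 1: Excess thrust = T - D = 131421 - 24952 = 106469 N
Step 2: Excess power = 106469 * 235.4 = 25062802.6 W
Step 3: RC = 25062802.6 / 369062 = 67.909 m/s

67.909


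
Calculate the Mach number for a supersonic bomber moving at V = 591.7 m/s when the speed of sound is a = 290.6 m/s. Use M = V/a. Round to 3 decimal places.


Step 1: M = V / a = 591.7 / 290.6
Step 2: M = 2.036

2.036


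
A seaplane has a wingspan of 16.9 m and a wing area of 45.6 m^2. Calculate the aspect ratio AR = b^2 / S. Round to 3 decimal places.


Step 1: b^2 = 16.9^2 = 285.61
Step 2: AR = 285.61 / 45.6 = 6.263

6.263


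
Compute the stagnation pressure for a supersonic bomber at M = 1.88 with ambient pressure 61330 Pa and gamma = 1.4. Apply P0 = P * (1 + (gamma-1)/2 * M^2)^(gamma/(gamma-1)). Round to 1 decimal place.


Step 1: (gamma-1)/2 * M^2 = 0.2 * 3.5344 = 0.70688
Step 2: 1 + 0.70688 = 1.70688
Step 3: Exponent gamma/(gamma-1) = 3.5
Step 4: P0 = 61330 * 1.70688^3.5 = 398458.8 Pa

398458.8


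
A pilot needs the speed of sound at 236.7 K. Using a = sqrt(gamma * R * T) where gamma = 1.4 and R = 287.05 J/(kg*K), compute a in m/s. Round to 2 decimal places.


Step 1: gamma * R * T = 1.4 * 287.05 * 236.7 = 95122.629
Step 2: a = sqrt(95122.629) = 308.42 m/s

308.42


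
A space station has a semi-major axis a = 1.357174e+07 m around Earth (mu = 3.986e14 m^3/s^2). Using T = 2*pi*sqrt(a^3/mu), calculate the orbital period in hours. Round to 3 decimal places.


Step 1: a^3 / mu = 2.499808e+21 / 3.986e14 = 6.271469e+06
Step 2: sqrt(6.271469e+06) = 2504.2902 s
Step 3: T = 2*pi * 2504.2902 = 15734.92 s
Step 4: T in hours = 15734.92 / 3600 = 4.371 hours

4.371


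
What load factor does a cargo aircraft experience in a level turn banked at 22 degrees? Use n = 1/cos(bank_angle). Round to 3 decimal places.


Step 1: Convert 22 degrees to radians = 0.383972
Step 2: cos(22 deg) = 0.927184
Step 3: n = 1 / 0.927184 = 1.079

1.079


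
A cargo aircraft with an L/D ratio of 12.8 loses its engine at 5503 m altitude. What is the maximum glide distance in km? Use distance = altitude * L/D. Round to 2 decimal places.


Step 1: Glide distance = altitude * L/D = 5503 * 12.8 = 70438.4 m
Step 2: Convert to km: 70438.4 / 1000 = 70.44 km

70.44


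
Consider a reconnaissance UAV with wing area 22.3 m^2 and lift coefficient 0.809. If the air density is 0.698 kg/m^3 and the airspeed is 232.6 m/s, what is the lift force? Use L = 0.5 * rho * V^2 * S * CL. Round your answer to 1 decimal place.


Step 1: Calculate dynamic pressure q = 0.5 * 0.698 * 232.6^2 = 0.5 * 0.698 * 54102.76 = 18881.8632 Pa
Step 2: Multiply by wing area and lift coefficient: L = 18881.8632 * 22.3 * 0.809
Step 3: L = 421065.5503 * 0.809 = 340642.0 N

340642.0


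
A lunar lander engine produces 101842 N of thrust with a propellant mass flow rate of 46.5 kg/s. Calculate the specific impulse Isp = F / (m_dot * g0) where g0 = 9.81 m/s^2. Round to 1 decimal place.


Step 1: m_dot * g0 = 46.5 * 9.81 = 456.17
Step 2: Isp = 101842 / 456.17 = 223.3 s

223.3
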